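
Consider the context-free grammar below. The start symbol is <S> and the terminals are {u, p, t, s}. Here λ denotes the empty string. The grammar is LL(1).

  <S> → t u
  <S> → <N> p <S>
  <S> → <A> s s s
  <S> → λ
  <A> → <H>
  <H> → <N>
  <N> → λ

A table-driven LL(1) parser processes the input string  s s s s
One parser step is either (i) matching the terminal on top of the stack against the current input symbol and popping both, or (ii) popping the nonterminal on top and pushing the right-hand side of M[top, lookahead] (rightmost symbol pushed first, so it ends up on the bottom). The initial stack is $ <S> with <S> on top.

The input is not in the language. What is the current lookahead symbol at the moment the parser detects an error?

     Stack        Input      Action
  1  $ <S>        s s s s $  expand <S> → <A> s s s
  2  $ s s s <A>  s s s s $  expand <A> → <H>
  3  $ s s s <H>  s s s s $  expand <H> → <N>
  4  $ s s s <N>  s s s s $  expand <N> → λ
  5  $ s s s      s s s s $  match s
  6  $ s s        s s s $    match s
  7  $ s          s s $      match s
  8  $            s $        error: stack empty but input remains

s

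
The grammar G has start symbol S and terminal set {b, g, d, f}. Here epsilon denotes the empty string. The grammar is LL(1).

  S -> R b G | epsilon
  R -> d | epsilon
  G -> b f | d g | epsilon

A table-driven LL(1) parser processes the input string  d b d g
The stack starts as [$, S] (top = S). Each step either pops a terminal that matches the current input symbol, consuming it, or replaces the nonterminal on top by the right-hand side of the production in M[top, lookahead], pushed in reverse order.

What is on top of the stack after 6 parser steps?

g

step 1: stack=$ S  input=d b d g $  — expand S -> R b G
step 2: stack=$ G b R  input=d b d g $  — expand R -> d
step 3: stack=$ G b d  input=d b d g $  — match d
step 4: stack=$ G b  input=b d g $  — match b
step 5: stack=$ G  input=d g $  — expand G -> d g
step 6: stack=$ g d  input=d g $  — match d
Stack after step 6: $ g (top = g).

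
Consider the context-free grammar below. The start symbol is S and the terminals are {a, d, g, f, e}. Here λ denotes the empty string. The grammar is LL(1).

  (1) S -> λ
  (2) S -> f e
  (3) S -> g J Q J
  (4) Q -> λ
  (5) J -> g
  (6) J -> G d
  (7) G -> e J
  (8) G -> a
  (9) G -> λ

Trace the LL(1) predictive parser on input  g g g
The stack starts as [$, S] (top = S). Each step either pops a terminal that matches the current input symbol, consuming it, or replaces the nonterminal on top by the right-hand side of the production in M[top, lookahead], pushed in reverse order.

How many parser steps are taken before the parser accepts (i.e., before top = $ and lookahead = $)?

step 1: stack=$ S  input=g g g $  — expand S -> g J Q J
step 2: stack=$ J Q J g  input=g g g $  — match g
step 3: stack=$ J Q J  input=g g $  — expand J -> g
step 4: stack=$ J Q g  input=g g $  — match g
step 5: stack=$ J Q  input=g $  — expand Q -> λ
step 6: stack=$ J  input=g $  — expand J -> g
step 7: stack=$ g  input=g $  — match g
Accept reached after 7 steps.

7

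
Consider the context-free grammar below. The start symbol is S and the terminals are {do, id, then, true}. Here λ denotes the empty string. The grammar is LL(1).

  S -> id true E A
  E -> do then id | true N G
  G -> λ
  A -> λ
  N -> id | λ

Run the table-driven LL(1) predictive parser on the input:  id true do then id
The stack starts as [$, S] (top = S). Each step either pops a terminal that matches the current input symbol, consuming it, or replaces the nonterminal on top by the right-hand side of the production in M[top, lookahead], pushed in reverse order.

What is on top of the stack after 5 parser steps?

step 1: stack=$ S  input=id true do then id $  — expand S -> id true E A
step 2: stack=$ A E true id  input=id true do then id $  — match id
step 3: stack=$ A E true  input=true do then id $  — match true
step 4: stack=$ A E  input=do then id $  — expand E -> do then id
step 5: stack=$ A id then do  input=do then id $  — match do
Stack after step 5: $ A id then (top = then).

then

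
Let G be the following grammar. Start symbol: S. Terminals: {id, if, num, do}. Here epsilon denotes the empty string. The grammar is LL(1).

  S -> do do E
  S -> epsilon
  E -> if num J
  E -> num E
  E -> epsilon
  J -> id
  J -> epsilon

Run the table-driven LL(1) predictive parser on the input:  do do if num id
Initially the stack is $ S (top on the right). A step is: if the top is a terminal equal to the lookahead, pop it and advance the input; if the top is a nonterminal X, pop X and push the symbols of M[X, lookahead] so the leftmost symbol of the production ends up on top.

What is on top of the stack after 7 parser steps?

id

     Stack       Input              Action
  1  $ S         do do if num id $  expand S -> do do E
  2  $ E do do   do do if num id $  match do
  3  $ E do      do if num id $     match do
  4  $ E         if num id $        expand E -> if num J
  5  $ J num if  if num id $        match if
  6  $ J num     num id $           match num
  7  $ J         id $               expand J -> id
Stack after step 7: $ id (top = id).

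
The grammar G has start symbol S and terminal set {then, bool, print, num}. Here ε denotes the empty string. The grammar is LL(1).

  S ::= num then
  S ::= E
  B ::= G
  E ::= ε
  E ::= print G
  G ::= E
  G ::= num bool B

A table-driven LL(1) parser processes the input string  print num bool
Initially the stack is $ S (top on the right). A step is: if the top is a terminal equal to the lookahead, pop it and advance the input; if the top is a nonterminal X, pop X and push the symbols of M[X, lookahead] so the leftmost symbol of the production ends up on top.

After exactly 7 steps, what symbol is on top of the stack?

G

step 1: stack=$ S  input=print num bool $  — expand S ::= E
step 2: stack=$ E  input=print num bool $  — expand E ::= print G
step 3: stack=$ G print  input=print num bool $  — match print
step 4: stack=$ G  input=num bool $  — expand G ::= num bool B
step 5: stack=$ B bool num  input=num bool $  — match num
step 6: stack=$ B bool  input=bool $  — match bool
step 7: stack=$ B  input=$  — expand B ::= G
Stack after step 7: $ G (top = G).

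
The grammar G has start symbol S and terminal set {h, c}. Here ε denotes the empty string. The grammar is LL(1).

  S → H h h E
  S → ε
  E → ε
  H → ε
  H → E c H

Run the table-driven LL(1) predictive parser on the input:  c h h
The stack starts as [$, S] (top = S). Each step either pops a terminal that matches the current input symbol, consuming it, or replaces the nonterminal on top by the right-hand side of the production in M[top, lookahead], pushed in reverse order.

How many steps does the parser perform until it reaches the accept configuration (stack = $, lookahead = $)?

step 1: stack=$ S  input=c h h $  — expand S → H h h E
step 2: stack=$ E h h H  input=c h h $  — expand H → E c H
step 3: stack=$ E h h H c E  input=c h h $  — expand E → ε
step 4: stack=$ E h h H c  input=c h h $  — match c
step 5: stack=$ E h h H  input=h h $  — expand H → ε
step 6: stack=$ E h h  input=h h $  — match h
step 7: stack=$ E h  input=h $  — match h
step 8: stack=$ E  input=$  — expand E → ε
Accept reached after 8 steps.

8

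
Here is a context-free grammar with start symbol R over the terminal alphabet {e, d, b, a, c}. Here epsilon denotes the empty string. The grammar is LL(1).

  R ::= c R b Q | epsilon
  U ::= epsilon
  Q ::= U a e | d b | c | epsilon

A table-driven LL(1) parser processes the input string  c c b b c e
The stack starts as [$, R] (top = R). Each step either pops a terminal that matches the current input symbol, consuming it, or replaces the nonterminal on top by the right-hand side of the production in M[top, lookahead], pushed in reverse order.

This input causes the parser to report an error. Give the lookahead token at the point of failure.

step 1: stack=$ R  input=c c b b c e $  — expand R ::= c R b Q
step 2: stack=$ Q b R c  input=c c b b c e $  — match c
step 3: stack=$ Q b R  input=c b b c e $  — expand R ::= c R b Q
step 4: stack=$ Q b Q b R c  input=c b b c e $  — match c
step 5: stack=$ Q b Q b R  input=b b c e $  — expand R ::= epsilon
step 6: stack=$ Q b Q b  input=b b c e $  — match b
step 7: stack=$ Q b Q  input=b c e $  — expand Q ::= epsilon
step 8: stack=$ Q b  input=b c e $  — match b
step 9: stack=$ Q  input=c e $  — expand Q ::= c
step 10: stack=$ c  input=c e $  — match c
step 11: stack=$  input=e $  — error: stack empty but input remains

e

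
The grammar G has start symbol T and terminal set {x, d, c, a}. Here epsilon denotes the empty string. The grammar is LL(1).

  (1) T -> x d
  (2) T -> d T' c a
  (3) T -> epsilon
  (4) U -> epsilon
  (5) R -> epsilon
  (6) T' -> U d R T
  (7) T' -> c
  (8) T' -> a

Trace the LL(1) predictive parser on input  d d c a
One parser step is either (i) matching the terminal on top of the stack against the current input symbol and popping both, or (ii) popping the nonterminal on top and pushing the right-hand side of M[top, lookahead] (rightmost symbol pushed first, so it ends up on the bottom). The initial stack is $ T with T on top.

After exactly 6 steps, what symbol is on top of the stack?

     Stack          Input      Action
  1  $ T            d d c a $  expand T -> d T' c a
  2  $ a c T' d     d d c a $  match d
  3  $ a c T'       d c a $    expand T' -> U d R T
  4  $ a c T R d U  d c a $    expand U -> epsilon
  5  $ a c T R d    d c a $    match d
  6  $ a c T R      c a $      expand R -> epsilon
Stack after step 6: $ a c T (top = T).

T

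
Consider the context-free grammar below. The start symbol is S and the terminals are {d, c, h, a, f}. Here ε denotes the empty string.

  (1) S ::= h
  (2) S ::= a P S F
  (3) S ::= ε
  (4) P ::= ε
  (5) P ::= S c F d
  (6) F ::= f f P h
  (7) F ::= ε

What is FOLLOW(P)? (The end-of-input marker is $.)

{$, a, c, f, h}

FIRST(S) = {ε, a, h}
FIRST(F) = {ε, f}
FIRST(P) = {ε, a, c, h}  (via S c F d)
FOLLOW(S) includes $ since S is the start symbol.
FOLLOW(S): in S::=a P S F, S is followed by F with FIRST {ε, f}; in S::=a P S F, the suffix after S is nullable (adds nothing new); in P::=S c F d, S is followed by c F d with FIRST {c}. Thus FOLLOW(S) = {$, c, f}.
FOLLOW(P): in S::=a P S F, P is followed by S F with FIRST {ε, a, f, h}; in S::=a P S F, the suffix after P is nullable, so FOLLOW(P) ⊇ FOLLOW(S) = {$, c, f}; in F::=f f P h, P is followed by h with FIRST {h}. Thus FOLLOW(P) = {$, a, c, f, h}.
FOLLOW(F): in S::=a P S F, the suffix after F is empty, so FOLLOW(F) ⊇ FOLLOW(S) = {$, c, f}; in P::=S c F d, F is followed by d with FIRST {d}. Thus FOLLOW(F) = {$, c, d, f}.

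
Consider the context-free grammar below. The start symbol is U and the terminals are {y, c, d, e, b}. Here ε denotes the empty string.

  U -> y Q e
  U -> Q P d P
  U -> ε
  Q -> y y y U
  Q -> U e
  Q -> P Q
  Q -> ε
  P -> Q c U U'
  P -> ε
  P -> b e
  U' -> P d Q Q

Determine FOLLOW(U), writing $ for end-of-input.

FIRST(U) = {ε, b, c, d, e, y}  (via Q P d P)
FIRST(Q) = {ε, b, c, d, e, y}  (via U e, P Q)
FIRST(P) = {ε, b, c, d, e, y}  (via Q c U U')
FIRST(U') = {b, c, d, e, y}  (via P d Q Q)
FOLLOW(U) includes $ since U is the start symbol.
FOLLOW(U): in Q->y y y U, the suffix after U is empty, so FOLLOW(U) ⊇ FOLLOW(Q) = {$, b, c, d, e, y}; in Q->U e, U is followed by e with FIRST {e}; in P->Q c U U', U is followed by U' with FIRST {b, c, d, e, y}. Thus FOLLOW(U) = {$, b, c, d, e, y}.
FOLLOW(Q): in U->y Q e, Q is followed by e with FIRST {e}; in U->Q P d P, Q is followed by P d P with FIRST {b, c, d, e, y}; in Q->P Q, the suffix after Q is empty (adds nothing new); in P->Q c U U', Q is followed by c U U' with FIRST {c}; in U'->P d Q Q (occurrence 1), Q is followed by Q with FIRST {ε, b, c, d, e, y}; in U'->P d Q Q (occurrence 1), the suffix after Q is nullable, so FOLLOW(Q) ⊇ FOLLOW(U') = {$, b, c, d, e, y}; in U'->P d Q Q (occurrence 2), the suffix after Q is empty, so FOLLOW(Q) ⊇ FOLLOW(U') = {$, b, c, d, e, y}. Thus FOLLOW(Q) = {$, b, c, d, e, y}.
FOLLOW(P): in U->Q P d P (occurrence 1), P is followed by d P with FIRST {d}; in U->Q P d P (occurrence 2), the suffix after P is empty, so FOLLOW(P) ⊇ FOLLOW(U) = {$, b, c, d, e, y}; in Q->P Q, P is followed by Q with FIRST {ε, b, c, d, e, y}; in Q->P Q, the suffix after P is nullable, so FOLLOW(P) ⊇ FOLLOW(Q) = {$, b, c, d, e, y}; in U'->P d Q Q, P is followed by d Q Q with FIRST {d}. Thus FOLLOW(P) = {$, b, c, d, e, y}.
FOLLOW(U'): in P->Q c U U', the suffix after U' is empty, so FOLLOW(U') ⊇ FOLLOW(P) = {$, b, c, d, e, y}. Thus FOLLOW(U') = {$, b, c, d, e, y}.

{$, b, c, d, e, y}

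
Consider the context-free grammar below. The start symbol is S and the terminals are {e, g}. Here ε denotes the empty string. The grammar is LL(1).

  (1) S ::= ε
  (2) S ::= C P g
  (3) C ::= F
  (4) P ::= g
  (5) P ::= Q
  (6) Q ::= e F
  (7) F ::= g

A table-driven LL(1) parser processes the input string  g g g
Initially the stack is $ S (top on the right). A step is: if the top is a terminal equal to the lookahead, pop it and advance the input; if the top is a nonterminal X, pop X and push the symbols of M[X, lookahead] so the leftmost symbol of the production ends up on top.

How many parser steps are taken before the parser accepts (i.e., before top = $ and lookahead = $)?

     Stack    Input    Action
  1  $ S      g g g $  expand S ::= C P g
  2  $ g P C  g g g $  expand C ::= F
  3  $ g P F  g g g $  expand F ::= g
  4  $ g P g  g g g $  match g
  5  $ g P    g g $    expand P ::= g
  6  $ g g    g g $    match g
  7  $ g      g $      match g
Accept reached after 7 steps.

7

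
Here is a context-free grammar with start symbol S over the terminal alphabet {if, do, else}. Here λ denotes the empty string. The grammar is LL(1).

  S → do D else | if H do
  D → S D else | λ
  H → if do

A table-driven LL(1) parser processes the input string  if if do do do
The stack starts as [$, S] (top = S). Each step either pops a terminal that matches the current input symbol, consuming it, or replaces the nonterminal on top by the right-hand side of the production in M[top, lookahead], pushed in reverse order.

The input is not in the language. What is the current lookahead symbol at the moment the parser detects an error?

     Stack       Input             Action
  1  $ S         if if do do do $  expand S → if H do
  2  $ do H if   if if do do do $  match if
  3  $ do H      if do do do $     expand H → if do
  4  $ do do if  if do do do $     match if
  5  $ do do     do do do $        match do
  6  $ do        do do $           match do
  7  $           do $              error: stack empty but input remains

do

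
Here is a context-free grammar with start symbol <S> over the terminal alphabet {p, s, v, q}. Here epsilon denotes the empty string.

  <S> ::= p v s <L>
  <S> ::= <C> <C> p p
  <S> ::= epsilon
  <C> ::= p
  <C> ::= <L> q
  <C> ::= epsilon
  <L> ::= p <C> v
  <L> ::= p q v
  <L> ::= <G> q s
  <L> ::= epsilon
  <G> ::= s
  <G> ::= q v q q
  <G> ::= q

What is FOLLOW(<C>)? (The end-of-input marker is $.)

{p, q, s, v}

FIRST(<G>) = {q, s}
FIRST(<L>) = {epsilon, p, q, s}  (via <G> q s)
FIRST(<C>) = {epsilon, p, q, s}  (via <L> q)
FIRST(<S>) = {epsilon, p, q, s}  (via <C> <C> p p)
FOLLOW(<S>) includes $ since <S> is the start symbol.
FOLLOW(<S>): <S> appears on no right-hand side. Thus FOLLOW(<S>) = {$}.
FOLLOW(<C>): in <S>::=<C> <C> p p (occurrence 1), <C> is followed by <C> p p with FIRST {p, q, s}; in <S>::=<C> <C> p p (occurrence 2), <C> is followed by p p with FIRST {p}; in <L>::=p <C> v, <C> is followed by v with FIRST {v}. Thus FOLLOW(<C>) = {p, q, s, v}.
FOLLOW(<L>): in <S>::=p v s <L>, the suffix after <L> is empty, so FOLLOW(<L>) ⊇ FOLLOW(<S>) = {$}; in <C>::=<L> q, <L> is followed by q with FIRST {q}. Thus FOLLOW(<L>) = {$, q}.
FOLLOW(<G>): in <L>::=<G> q s, <G> is followed by q s with FIRST {q}. Thus FOLLOW(<G>) = {q}.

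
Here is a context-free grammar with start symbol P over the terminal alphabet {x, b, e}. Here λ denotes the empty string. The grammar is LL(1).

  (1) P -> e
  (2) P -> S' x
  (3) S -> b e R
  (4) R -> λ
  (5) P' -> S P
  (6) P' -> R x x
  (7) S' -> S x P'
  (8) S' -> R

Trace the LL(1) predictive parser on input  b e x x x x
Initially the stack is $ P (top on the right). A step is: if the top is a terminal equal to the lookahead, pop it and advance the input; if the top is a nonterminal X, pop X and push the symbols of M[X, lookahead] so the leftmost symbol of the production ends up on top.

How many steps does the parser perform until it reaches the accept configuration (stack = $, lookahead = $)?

      Stack           Input          Action
   1  $ P             b e x x x x $  expand P -> S' x
   2  $ x S'          b e x x x x $  expand S' -> S x P'
   3  $ x P' x S      b e x x x x $  expand S -> b e R
   4  $ x P' x R e b  b e x x x x $  match b
   5  $ x P' x R e    e x x x x $    match e
   6  $ x P' x R      x x x x $      expand R -> λ
   7  $ x P' x        x x x x $      match x
   8  $ x P'          x x x $        expand P' -> R x x
   9  $ x x x R       x x x $        expand R -> λ
  10  $ x x x         x x x $        match x
  11  $ x x           x x $          match x
  12  $ x             x $            match x
Accept reached after 12 steps.

12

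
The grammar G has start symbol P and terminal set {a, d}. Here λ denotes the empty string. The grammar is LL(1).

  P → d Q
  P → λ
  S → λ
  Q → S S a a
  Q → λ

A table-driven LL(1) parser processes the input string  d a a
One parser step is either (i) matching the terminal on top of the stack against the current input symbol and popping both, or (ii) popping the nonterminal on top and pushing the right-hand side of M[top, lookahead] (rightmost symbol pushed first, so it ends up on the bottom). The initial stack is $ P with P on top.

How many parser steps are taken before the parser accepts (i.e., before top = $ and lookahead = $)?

7

     Stack      Input    Action
  1  $ P        d a a $  expand P → d Q
  2  $ Q d      d a a $  match d
  3  $ Q        a a $    expand Q → S S a a
  4  $ a a S S  a a $    expand S → λ
  5  $ a a S    a a $    expand S → λ
  6  $ a a      a a $    match a
  7  $ a        a $      match a
Accept reached after 7 steps.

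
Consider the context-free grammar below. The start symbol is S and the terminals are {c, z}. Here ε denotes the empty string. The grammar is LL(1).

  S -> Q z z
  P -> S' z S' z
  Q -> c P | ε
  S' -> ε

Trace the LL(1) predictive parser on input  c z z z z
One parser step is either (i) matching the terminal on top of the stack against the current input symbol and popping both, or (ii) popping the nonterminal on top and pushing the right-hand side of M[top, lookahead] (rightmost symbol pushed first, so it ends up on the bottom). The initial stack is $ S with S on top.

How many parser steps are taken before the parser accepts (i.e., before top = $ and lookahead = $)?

      Stack            Input        Action
   1  $ S              c z z z z $  expand S -> Q z z
   2  $ z z Q          c z z z z $  expand Q -> c P
   3  $ z z P c        c z z z z $  match c
   4  $ z z P          z z z z $    expand P -> S' z S' z
   5  $ z z z S' z S'  z z z z $    expand S' -> ε
   6  $ z z z S' z     z z z z $    match z
   7  $ z z z S'       z z z $      expand S' -> ε
   8  $ z z z          z z z $      match z
   9  $ z z            z z $        match z
  10  $ z              z $          match z
Accept reached after 10 steps.

10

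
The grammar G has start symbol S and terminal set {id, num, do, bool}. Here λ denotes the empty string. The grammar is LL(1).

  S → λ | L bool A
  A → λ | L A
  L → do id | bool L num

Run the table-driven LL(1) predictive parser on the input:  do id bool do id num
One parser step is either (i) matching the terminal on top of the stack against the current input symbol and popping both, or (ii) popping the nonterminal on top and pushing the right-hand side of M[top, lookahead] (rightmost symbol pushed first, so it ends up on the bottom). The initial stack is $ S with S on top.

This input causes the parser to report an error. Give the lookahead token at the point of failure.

num

step 1: stack=$ S  input=do id bool do id num $  — expand S → L bool A
step 2: stack=$ A bool L  input=do id bool do id num $  — expand L → do id
step 3: stack=$ A bool id do  input=do id bool do id num $  — match do
step 4: stack=$ A bool id  input=id bool do id num $  — match id
step 5: stack=$ A bool  input=bool do id num $  — match bool
step 6: stack=$ A  input=do id num $  — expand A → L A
step 7: stack=$ A L  input=do id num $  — expand L → do id
step 8: stack=$ A id do  input=do id num $  — match do
step 9: stack=$ A id  input=id num $  — match id
step 10: stack=$ A  input=num $  — error: M[A, num] is empty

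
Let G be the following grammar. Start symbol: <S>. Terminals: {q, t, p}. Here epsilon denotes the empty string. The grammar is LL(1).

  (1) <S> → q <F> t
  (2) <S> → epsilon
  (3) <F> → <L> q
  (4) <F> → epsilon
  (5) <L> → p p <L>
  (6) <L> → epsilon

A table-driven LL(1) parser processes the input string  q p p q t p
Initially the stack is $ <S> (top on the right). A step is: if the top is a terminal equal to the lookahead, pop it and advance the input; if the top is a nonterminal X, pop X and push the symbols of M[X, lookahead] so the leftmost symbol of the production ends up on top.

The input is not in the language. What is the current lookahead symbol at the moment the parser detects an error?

p

      Stack          Input          Action
   1  $ <S>          q p p q t p $  expand <S> → q <F> t
   2  $ t <F> q      q p p q t p $  match q
   3  $ t <F>        p p q t p $    expand <F> → <L> q
   4  $ t q <L>      p p q t p $    expand <L> → p p <L>
   5  $ t q <L> p p  p p q t p $    match p
   6  $ t q <L> p    p q t p $      match p
   7  $ t q <L>      q t p $        expand <L> → epsilon
   8  $ t q          q t p $        match q
   9  $ t            t p $          match t
  10  $              p $            error: stack empty but input remains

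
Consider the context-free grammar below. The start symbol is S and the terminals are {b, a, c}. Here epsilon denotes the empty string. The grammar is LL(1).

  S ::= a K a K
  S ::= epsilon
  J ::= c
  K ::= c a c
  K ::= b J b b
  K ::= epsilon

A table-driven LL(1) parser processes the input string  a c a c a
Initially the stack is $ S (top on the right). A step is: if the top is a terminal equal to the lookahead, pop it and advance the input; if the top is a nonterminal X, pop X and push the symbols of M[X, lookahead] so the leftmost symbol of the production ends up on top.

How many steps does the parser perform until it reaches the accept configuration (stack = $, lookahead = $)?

step 1: stack=$ S  input=a c a c a $  — expand S ::= a K a K
step 2: stack=$ K a K a  input=a c a c a $  — match a
step 3: stack=$ K a K  input=c a c a $  — expand K ::= c a c
step 4: stack=$ K a c a c  input=c a c a $  — match c
step 5: stack=$ K a c a  input=a c a $  — match a
step 6: stack=$ K a c  input=c a $  — match c
step 7: stack=$ K a  input=a $  — match a
step 8: stack=$ K  input=$  — expand K ::= epsilon
Accept reached after 8 steps.

8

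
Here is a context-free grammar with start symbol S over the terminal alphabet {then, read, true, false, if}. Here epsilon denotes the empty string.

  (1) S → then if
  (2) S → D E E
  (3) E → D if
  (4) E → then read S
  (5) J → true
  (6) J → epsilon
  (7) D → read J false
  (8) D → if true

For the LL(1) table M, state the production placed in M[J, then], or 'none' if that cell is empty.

none

FIRST(J): from J→true we get {true}; from J→epsilon we get {epsilon}. So FIRST(J) = {epsilon, true}.
FIRST(D): from D→read J false we get {read}; from D→if true we get {if}. So FIRST(D) = {if, read}.
FIRST(S): from S→then if we get {then}; from S→D E E we get {if, read}. So FIRST(S) = {if, read, then}.
FIRST(E): from E→D if we get {if, read}; from E→then read S we get {then}. So FIRST(E) = {if, read, then}.
FOLLOW(S) includes $ since S is the start symbol.
FOLLOW(J): in D→read J false, J is followed by false with FIRST {false}. Thus FOLLOW(J) = {false}.
For J → true: FIRST(true) = {true}, so it goes in M[J, t] for t ∈ {true}.
For J → epsilon: FIRST(epsilon) = {epsilon}, so it goes in M[J, t] for t ∈ {}; since epsilon ∈ FIRST, also for every t ∈ FOLLOW(J) = {false}.
None of these place a production in M[J, then].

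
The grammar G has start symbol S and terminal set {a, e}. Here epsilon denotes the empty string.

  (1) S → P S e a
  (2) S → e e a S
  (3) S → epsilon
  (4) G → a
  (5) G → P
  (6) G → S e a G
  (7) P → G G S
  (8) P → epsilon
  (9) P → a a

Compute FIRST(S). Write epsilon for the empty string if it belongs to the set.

FIRST(S): from S→P S e a we get {a, e}; from S→e e a S we get {e}; from S→epsilon we get {epsilon}. So FIRST(S) = {epsilon, a, e}.
FIRST(G): from G→a we get {a}; from G→P we get {epsilon, a, e}; from G→S e a G we get {a, e}. So FIRST(G) = {epsilon, a, e}.
FIRST(P): from P→G G S we get {epsilon, a, e}; from P→epsilon we get {epsilon}; from P→a a we get {a}. So FIRST(P) = {epsilon, a, e}.

{epsilon, a, e}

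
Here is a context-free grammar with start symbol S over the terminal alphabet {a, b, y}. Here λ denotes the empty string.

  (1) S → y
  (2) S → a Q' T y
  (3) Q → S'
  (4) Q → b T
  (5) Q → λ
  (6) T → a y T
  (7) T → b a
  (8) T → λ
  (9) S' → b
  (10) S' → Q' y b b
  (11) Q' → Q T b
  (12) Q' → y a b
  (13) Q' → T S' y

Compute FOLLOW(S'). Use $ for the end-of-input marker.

{a, b, y}

FIRST(S) = {a, y}
FIRST(T) = {λ, a, b}
FIRST(Q) = {λ, a, b, y}  (via S')
FIRST(S') = {a, b, y}  (via Q' y b b)
FIRST(Q') = {a, b, y}  (via Q T b, T S' y)
FOLLOW(S) includes $ since S is the start symbol.
FOLLOW(S): S appears on no right-hand side. Thus FOLLOW(S) = {$}.
FOLLOW(Q): in Q'→Q T b, Q is followed by T b with FIRST {a, b}. Thus FOLLOW(Q) = {a, b}.
FOLLOW(T): in S→a Q' T y, T is followed by y with FIRST {y}; in Q→b T, the suffix after T is empty, so FOLLOW(T) ⊇ FOLLOW(Q) = {a, b}; in T→a y T, the suffix after T is empty (adds nothing new); in Q'→Q T b, T is followed by b with FIRST {b}; in Q'→T S' y, T is followed by S' y with FIRST {a, b, y}. Thus FOLLOW(T) = {a, b, y}.
FOLLOW(S'): in Q→S', the suffix after S' is empty, so FOLLOW(S') ⊇ FOLLOW(Q) = {a, b}; in Q'→T S' y, S' is followed by y with FIRST {y}. Thus FOLLOW(S') = {a, b, y}.
FOLLOW(Q'): in S→a Q' T y, Q' is followed by T y with FIRST {a, b, y}; in S'→Q' y b b, Q' is followed by y b b with FIRST {y}. Thus FOLLOW(Q') = {a, b, y}.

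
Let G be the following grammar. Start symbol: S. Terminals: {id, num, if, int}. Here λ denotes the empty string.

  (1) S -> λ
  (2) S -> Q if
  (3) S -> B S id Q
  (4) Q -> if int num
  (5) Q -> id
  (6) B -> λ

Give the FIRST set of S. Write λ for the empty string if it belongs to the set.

FIRST(Q) = {id, if}
FIRST(B) = {λ}
FIRST(S) = {λ, id, if}  (via Q if, B S id Q)

{λ, id, if}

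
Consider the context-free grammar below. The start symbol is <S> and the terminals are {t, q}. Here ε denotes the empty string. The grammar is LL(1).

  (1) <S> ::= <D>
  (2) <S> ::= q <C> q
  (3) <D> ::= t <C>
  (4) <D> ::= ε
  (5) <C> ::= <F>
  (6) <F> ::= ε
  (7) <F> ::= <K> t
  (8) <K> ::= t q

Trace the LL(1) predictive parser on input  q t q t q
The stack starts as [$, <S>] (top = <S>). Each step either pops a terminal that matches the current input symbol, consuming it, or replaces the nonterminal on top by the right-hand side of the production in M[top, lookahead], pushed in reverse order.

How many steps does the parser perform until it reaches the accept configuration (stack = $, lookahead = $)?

9

step 1: stack=$ <S>  input=q t q t q $  — expand <S> ::= q <C> q
step 2: stack=$ q <C> q  input=q t q t q $  — match q
step 3: stack=$ q <C>  input=t q t q $  — expand <C> ::= <F>
step 4: stack=$ q <F>  input=t q t q $  — expand <F> ::= <K> t
step 5: stack=$ q t <K>  input=t q t q $  — expand <K> ::= t q
step 6: stack=$ q t q t  input=t q t q $  — match t
step 7: stack=$ q t q  input=q t q $  — match q
step 8: stack=$ q t  input=t q $  — match t
step 9: stack=$ q  input=q $  — match q
Accept reached after 9 steps.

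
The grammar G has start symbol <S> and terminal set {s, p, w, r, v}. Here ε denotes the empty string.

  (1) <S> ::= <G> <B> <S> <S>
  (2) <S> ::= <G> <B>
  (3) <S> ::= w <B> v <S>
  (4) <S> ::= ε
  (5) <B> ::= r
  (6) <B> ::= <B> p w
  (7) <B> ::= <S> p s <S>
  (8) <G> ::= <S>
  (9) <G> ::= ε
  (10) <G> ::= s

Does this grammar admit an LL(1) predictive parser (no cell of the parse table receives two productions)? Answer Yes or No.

FIRST(<S>) = {ε, p, r, s, w}
FIRST(<B>) = {p, r, s, w}
FIRST(<G>) = {ε, p, r, s, w}
FOLLOW(<S>) = {$, p, r, s, v, w}
FOLLOW(<B>) = {$, p, r, s, v, w}
FOLLOW(<G>) = {p, r, s, w}
Cell M[<B>, p] receives both <B> ::= <B> p w and <B> ::= <S> p s <S> — the grammar is not LL(1).

No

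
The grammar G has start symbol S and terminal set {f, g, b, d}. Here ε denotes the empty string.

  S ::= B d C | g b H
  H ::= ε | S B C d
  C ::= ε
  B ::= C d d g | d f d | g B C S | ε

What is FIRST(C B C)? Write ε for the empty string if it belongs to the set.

FIRST(C): from C::=ε we get {ε}. So FIRST(C) = {ε}.
FIRST(B): from B::=C d d g we get {d}; from B::=d f d we get {d}; from B::=g B C S we get {g}; from B::=ε we get {ε}. So FIRST(B) = {ε, d, g}.
FIRST(S): from S::=B d C we get {d, g}; from S::=g b H we get {g}. So FIRST(S) = {d, g}.
FIRST(H): from H::=ε we get {ε}; from H::=S B C d we get {d, g}. So FIRST(H) = {ε, d, g}.
FIRST(C B C): take FIRST of each symbol in turn, carrying on past any symbol whose FIRST contains ε; result {ε, d, g}.

{ε, d, g}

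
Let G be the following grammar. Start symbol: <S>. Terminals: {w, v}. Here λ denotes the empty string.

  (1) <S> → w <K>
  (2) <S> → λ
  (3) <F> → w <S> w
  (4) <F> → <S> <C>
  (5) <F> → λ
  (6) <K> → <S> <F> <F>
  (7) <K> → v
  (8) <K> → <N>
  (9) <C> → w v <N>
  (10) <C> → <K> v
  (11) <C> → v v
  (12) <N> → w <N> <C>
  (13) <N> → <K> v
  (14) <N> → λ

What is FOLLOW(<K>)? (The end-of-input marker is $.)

{$, v, w}

FIRST(<S>) = {λ, w}
FIRST(<F>) = {λ, v, w}  (via <S> <C>)
FIRST(<K>) = {λ, v, w}  (via <S> <F> <F>, <N>)
FIRST(<C>) = {v, w}  (via <K> v)
FIRST(<N>) = {λ, v, w}  (via <K> v)
FOLLOW(<S>) includes $ since <S> is the start symbol.
FOLLOW(<S>): in <F>→w <S> w, <S> is followed by w with FIRST {w}; in <F>→<S> <C>, <S> is followed by <C> with FIRST {v, w}; in <K>→<S> <F> <F>, <S> is followed by <F> <F> with FIRST {λ, v, w}; in <K>→<S> <F> <F>, the suffix after <S> is nullable, so FOLLOW(<S>) ⊇ FOLLOW(<K>) = {$, v, w}. Thus FOLLOW(<S>) = {$, v, w}.
FOLLOW(<K>): in <S>→w <K>, the suffix after <K> is empty, so FOLLOW(<K>) ⊇ FOLLOW(<S>) = {$, v, w}; in <C>→<K> v, <K> is followed by v with FIRST {v}; in <N>→<K> v, <K> is followed by v with FIRST {v}. Thus FOLLOW(<K>) = {$, v, w}.
FOLLOW(<F>): in <K>→<S> <F> <F> (occurrence 1), <F> is followed by <F> with FIRST {λ, v, w}; in <K>→<S> <F> <F> (occurrence 1), the suffix after <F> is nullable, so FOLLOW(<F>) ⊇ FOLLOW(<K>) = {$, v, w}; in <K>→<S> <F> <F> (occurrence 2), the suffix after <F> is empty, so FOLLOW(<F>) ⊇ FOLLOW(<K>) = {$, v, w}. Thus FOLLOW(<F>) = {$, v, w}.
FOLLOW(<C>): in <F>→<S> <C>, the suffix after <C> is empty, so FOLLOW(<C>) ⊇ FOLLOW(<F>) = {$, v, w}; in <N>→w <N> <C>, the suffix after <C> is empty, so FOLLOW(<C>) ⊇ FOLLOW(<N>) = {$, v, w}. Thus FOLLOW(<C>) = {$, v, w}.
FOLLOW(<N>): in <K>→<N>, the suffix after <N> is empty, so FOLLOW(<N>) ⊇ FOLLOW(<K>) = {$, v, w}; in <C>→w v <N>, the suffix after <N> is empty, so FOLLOW(<N>) ⊇ FOLLOW(<C>) = {$, v, w}; in <N>→w <N> <C>, <N> is followed by <C> with FIRST {v, w}. Thus FOLLOW(<N>) = {$, v, w}.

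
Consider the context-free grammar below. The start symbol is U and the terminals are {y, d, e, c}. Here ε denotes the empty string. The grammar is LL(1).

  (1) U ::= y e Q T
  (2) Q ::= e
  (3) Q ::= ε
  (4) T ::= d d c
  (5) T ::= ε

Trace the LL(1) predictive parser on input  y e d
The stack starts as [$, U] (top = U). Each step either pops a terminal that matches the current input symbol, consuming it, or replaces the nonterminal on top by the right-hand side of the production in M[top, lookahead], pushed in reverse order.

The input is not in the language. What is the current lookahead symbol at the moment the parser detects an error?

$

step 1: stack=$ U  input=y e d $  — expand U ::= y e Q T
step 2: stack=$ T Q e y  input=y e d $  — match y
step 3: stack=$ T Q e  input=e d $  — match e
step 4: stack=$ T Q  input=d $  — expand Q ::= ε
step 5: stack=$ T  input=d $  — expand T ::= d d c
step 6: stack=$ c d d  input=d $  — match d
step 7: stack=$ c d  input=$  — error: top is terminal d but lookahead is $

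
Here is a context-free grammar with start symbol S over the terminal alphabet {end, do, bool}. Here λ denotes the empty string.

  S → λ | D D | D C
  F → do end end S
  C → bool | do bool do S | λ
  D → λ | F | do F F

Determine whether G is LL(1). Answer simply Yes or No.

No

FIRST(S) = {λ, bool, do}
FIRST(F) = {do}
FIRST(C) = {λ, bool, do}
FIRST(D) = {λ, do}
FOLLOW(S) = {$, bool, do}
FOLLOW(F) = {$, bool, do}
FOLLOW(C) = {$, bool, do}
FOLLOW(D) = {$, bool, do}
Cell M[C, bool] receives both C → bool and C → λ — the grammar is not LL(1).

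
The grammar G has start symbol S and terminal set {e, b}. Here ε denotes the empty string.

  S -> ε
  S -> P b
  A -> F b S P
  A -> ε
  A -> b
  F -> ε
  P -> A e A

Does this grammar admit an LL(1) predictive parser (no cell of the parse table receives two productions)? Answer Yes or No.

No

FIRST(S) = {ε, b, e}
FIRST(A) = {ε, b}
FIRST(F) = {ε}
FIRST(P) = {b, e}
FOLLOW(S) = {$, b, e}
FOLLOW(A) = {b, e}
FOLLOW(F) = {b}
FOLLOW(P) = {b, e}
Cell M[A, b] receives both A -> F b S P and A -> ε and A -> b — the grammar is not LL(1).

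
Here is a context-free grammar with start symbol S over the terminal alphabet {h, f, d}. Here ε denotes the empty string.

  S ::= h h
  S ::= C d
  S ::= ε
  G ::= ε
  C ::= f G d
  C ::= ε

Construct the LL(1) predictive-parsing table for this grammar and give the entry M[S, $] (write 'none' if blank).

S ::= ε

FIRST(G) = {ε}
FIRST(C) = {ε, f}
FIRST(S) = {ε, d, f, h}  (via C d)
FOLLOW(S) includes $ since S is the start symbol.
FOLLOW(S): S appears on no right-hand side. Thus FOLLOW(S) = {$}.
For S ::= h h: FIRST(h h) = {h}, so it goes in M[S, t] for t ∈ {h}.
For S ::= C d: FIRST(C d) = {d, f}, so it goes in M[S, t] for t ∈ {d, f}.
For S ::= ε: FIRST(ε) = {ε}, so it goes in M[S, t] for t ∈ {}; since ε ∈ FIRST, also for every t ∈ FOLLOW(S) = {$}.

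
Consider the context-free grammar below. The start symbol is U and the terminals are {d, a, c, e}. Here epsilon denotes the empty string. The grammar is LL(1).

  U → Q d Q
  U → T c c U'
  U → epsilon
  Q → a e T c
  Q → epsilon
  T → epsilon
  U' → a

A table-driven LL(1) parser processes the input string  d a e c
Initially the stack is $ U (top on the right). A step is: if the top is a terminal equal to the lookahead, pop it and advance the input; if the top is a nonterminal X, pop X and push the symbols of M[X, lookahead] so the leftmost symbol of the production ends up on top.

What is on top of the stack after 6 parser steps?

T

     Stack      Input      Action
  1  $ U        d a e c $  expand U → Q d Q
  2  $ Q d Q    d a e c $  expand Q → epsilon
  3  $ Q d      d a e c $  match d
  4  $ Q        a e c $    expand Q → a e T c
  5  $ c T e a  a e c $    match a
  6  $ c T e    e c $      match e
Stack after step 6: $ c T (top = T).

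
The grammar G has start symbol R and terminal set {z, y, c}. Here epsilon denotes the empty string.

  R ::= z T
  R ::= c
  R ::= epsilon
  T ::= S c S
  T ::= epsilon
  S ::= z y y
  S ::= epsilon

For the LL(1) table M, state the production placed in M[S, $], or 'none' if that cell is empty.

S ::= epsilon

FIRST(R) = {epsilon, c, z}
FIRST(S) = {epsilon, z}
FIRST(T) = {epsilon, c, z}  (via S c S)
FOLLOW(R) includes $ since R is the start symbol.
FOLLOW(T): in R::=z T, the suffix after T is empty, so FOLLOW(T) ⊇ FOLLOW(R) = {$}. Thus FOLLOW(T) = {$}.
FOLLOW(S): in T::=S c S (occurrence 1), S is followed by c S with FIRST {c}; in T::=S c S (occurrence 2), the suffix after S is empty, so FOLLOW(S) ⊇ FOLLOW(T) = {$}. Thus FOLLOW(S) = {$, c}.
For S ::= z y y: FIRST(z y y) = {z}, so it goes in M[S, t] for t ∈ {z}.
For S ::= epsilon: FIRST(epsilon) = {epsilon}, so it goes in M[S, t] for t ∈ {}; since epsilon ∈ FIRST, also for every t ∈ FOLLOW(S) = {$, c}.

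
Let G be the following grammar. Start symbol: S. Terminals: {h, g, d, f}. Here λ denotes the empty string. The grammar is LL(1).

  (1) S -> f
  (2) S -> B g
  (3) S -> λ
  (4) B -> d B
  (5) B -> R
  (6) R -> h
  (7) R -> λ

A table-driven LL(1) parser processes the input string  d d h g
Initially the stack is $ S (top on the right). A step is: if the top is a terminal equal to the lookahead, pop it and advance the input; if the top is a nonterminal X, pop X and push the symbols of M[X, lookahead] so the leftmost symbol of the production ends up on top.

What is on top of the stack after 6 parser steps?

     Stack    Input      Action
  1  $ S      d d h g $  expand S -> B g
  2  $ g B    d d h g $  expand B -> d B
  3  $ g B d  d d h g $  match d
  4  $ g B    d h g $    expand B -> d B
  5  $ g B d  d h g $    match d
  6  $ g B    h g $      expand B -> R
Stack after step 6: $ g R (top = R).

R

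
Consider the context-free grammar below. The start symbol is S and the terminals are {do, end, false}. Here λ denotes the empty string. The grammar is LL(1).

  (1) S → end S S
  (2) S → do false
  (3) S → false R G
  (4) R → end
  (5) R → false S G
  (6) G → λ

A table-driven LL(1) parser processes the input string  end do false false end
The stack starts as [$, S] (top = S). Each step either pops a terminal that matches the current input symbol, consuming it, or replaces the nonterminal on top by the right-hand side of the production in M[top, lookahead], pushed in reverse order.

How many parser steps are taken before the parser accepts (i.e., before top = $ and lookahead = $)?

10

step 1: stack=$ S  input=end do false false end $  — expand S → end S S
step 2: stack=$ S S end  input=end do false false end $  — match end
step 3: stack=$ S S  input=do false false end $  — expand S → do false
step 4: stack=$ S false do  input=do false false end $  — match do
step 5: stack=$ S false  input=false false end $  — match false
step 6: stack=$ S  input=false end $  — expand S → false R G
step 7: stack=$ G R false  input=false end $  — match false
step 8: stack=$ G R  input=end $  — expand R → end
step 9: stack=$ G end  input=end $  — match end
step 10: stack=$ G  input=$  — expand G → λ
Accept reached after 10 steps.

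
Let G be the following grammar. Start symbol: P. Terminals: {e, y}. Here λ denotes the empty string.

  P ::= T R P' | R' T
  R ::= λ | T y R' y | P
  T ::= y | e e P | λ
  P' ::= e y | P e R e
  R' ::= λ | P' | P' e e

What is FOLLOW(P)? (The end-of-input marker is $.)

FIRST(T) = {λ, e, y}
FIRST(P) = {λ, e, y}  (via T R P', R' T)
FIRST(R) = {λ, e, y}  (via T y R' y, P)
FIRST(P') = {e, y}  (via P e R e)
FIRST(R') = {λ, e, y}  (via P', P' e e)
FOLLOW(P) includes $ since P is the start symbol.
FOLLOW(R): in P::=T R P', R is followed by P' with FIRST {e, y}; in P'::=P e R e, R is followed by e with FIRST {e}. Thus FOLLOW(R) = {e, y}.
FOLLOW(P): in R::=P, the suffix after P is empty, so FOLLOW(P) ⊇ FOLLOW(R) = {e, y}; in T::=e e P, the suffix after P is empty, so FOLLOW(P) ⊇ FOLLOW(T) = {$, e, y}; in P'::=P e R e, P is followed by e R e with FIRST {e}. Thus FOLLOW(P) = {$, e, y}.
FOLLOW(T): in P::=T R P', T is followed by R P' with FIRST {e, y}; in P::=R' T, the suffix after T is empty, so FOLLOW(T) ⊇ FOLLOW(P) = {$, e, y}; in R::=T y R' y, T is followed by y R' y with FIRST {y}. Thus FOLLOW(T) = {$, e, y}.
FOLLOW(R'): in P::=R' T, R' is followed by T with FIRST {λ, e, y}; in P::=R' T, the suffix after R' is nullable, so FOLLOW(R') ⊇ FOLLOW(P) = {$, e, y}; in R::=T y R' y, R' is followed by y with FIRST {y}. Thus FOLLOW(R') = {$, e, y}.
FOLLOW(P'): in P::=T R P', the suffix after P' is empty, so FOLLOW(P') ⊇ FOLLOW(P) = {$, e, y}; in R'::=P', the suffix after P' is empty, so FOLLOW(P') ⊇ FOLLOW(R') = {$, e, y}; in R'::=P' e e, P' is followed by e e with FIRST {e}. Thus FOLLOW(P') = {$, e, y}.

{$, e, y}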